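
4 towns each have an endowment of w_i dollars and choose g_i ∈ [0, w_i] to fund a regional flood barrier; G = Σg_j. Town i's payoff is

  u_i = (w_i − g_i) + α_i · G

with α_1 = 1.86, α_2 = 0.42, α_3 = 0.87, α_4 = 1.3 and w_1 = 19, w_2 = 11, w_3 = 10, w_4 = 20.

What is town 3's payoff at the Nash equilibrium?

43.93

∂u_i/∂g_i = α_i − 1, so town i contributes w_i if α_i > 1, else 0.
α_i > 1 for i ∈ {1, 4}; NE contributions (19, 0, 0, 20), G = 39.
u_3 = (10 − 0) + 0.87·39 = 43.93.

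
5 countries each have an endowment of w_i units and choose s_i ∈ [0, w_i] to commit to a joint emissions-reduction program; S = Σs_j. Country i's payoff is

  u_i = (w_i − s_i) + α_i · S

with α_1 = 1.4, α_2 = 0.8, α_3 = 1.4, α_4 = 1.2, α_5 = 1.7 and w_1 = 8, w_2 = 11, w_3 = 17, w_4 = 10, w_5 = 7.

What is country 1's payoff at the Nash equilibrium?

58.8

∂u_i/∂s_i = α_i − 1, so country i contributes w_i if α_i > 1, else 0.
α_i > 1 for i ∈ {1, 3, 4, 5}; NE contributions (8, 0, 17, 10, 7), S = 42.
u_1 = (8 − 8) + 1.4·42 = 58.8.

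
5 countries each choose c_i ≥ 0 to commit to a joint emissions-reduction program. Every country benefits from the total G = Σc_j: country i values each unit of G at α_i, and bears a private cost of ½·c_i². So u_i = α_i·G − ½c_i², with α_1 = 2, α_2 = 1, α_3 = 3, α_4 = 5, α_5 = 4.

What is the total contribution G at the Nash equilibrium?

Country i's FOC: ∂u_i/∂c_i = α_i − c_i = 0, so c_i* = α_i.
NE contributions = (2, 1, 3, 5, 4); G = 15.

15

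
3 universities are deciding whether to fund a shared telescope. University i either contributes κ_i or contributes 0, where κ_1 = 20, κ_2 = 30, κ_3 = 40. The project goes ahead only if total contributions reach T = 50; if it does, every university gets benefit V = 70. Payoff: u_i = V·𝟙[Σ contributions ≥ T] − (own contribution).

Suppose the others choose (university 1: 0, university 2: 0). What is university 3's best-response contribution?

0

Others' total = 0. Even contributing 40 gives 40 < 50: no benefit either way.
Best response: 0.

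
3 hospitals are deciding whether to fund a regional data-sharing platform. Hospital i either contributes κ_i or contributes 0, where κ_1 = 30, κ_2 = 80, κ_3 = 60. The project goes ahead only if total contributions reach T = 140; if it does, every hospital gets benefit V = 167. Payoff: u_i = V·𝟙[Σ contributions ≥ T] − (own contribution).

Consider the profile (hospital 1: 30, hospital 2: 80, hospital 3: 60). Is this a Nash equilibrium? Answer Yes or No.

No

Total = 170 ≥ 140: provided.
Hospital 1 (pledges 30, payoff 137): dropping to 0 → total 140, payoff 167. Profitable deviation.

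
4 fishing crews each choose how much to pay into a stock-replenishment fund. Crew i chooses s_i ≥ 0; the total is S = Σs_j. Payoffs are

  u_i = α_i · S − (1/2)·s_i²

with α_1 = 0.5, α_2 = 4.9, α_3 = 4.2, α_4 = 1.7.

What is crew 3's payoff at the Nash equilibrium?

38.64

Crew i's FOC: ∂u_i/∂s_i = α_i − s_i = 0, so s_i* = α_i.
NE contributions = (0.5, 4.9, 4.2, 1.7); S = 11.3.
u_3 = α_3·S − ½·(s_3)² = 4.2·11.3 − ½·4.2² = 38.64.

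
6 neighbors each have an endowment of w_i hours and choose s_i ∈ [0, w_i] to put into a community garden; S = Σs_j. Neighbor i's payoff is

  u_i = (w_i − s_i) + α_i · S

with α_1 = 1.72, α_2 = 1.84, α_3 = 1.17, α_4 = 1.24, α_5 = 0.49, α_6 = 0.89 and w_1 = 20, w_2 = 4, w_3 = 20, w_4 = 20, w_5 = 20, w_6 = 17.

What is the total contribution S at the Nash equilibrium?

64

∂u_i/∂s_i = α_i − 1, so neighbor i contributes w_i if α_i > 1, else 0.
α_i > 1 for i ∈ {1, 2, 3, 4}; NE contributions (20, 4, 20, 20, 0, 0), S = 64.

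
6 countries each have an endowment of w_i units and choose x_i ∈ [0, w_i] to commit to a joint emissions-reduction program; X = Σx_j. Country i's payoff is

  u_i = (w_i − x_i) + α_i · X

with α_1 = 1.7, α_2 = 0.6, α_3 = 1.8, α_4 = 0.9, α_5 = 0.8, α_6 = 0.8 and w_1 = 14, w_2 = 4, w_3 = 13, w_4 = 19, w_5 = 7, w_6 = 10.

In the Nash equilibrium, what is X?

∂u_i/∂x_i = α_i − 1, so country i contributes w_i if α_i > 1, else 0.
α_i > 1 for i ∈ {1, 3}; NE contributions (14, 0, 13, 0, 0, 0), X = 27.

27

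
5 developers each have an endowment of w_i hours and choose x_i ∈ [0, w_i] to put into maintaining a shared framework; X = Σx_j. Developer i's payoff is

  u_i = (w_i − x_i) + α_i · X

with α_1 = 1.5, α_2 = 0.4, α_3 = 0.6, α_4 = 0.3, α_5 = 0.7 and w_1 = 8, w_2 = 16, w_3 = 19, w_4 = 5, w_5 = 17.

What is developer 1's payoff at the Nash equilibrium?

12

∂u_i/∂x_i = α_i − 1, so developer i contributes w_i if α_i > 1, else 0.
α_i > 1 for i ∈ {1}; NE contributions (8, 0, 0, 0, 0), X = 8.
u_1 = (8 − 8) + 1.5·8 = 12.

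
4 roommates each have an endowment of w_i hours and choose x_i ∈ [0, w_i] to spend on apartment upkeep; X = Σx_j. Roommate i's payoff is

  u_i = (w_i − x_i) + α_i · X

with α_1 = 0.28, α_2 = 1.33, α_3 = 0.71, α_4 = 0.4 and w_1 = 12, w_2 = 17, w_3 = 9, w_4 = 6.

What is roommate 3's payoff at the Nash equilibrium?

∂u_i/∂x_i = α_i − 1, so roommate i contributes w_i if α_i > 1, else 0.
α_i > 1 for i ∈ {2}; NE contributions (0, 17, 0, 0), X = 17.
u_3 = (9 − 0) + 0.71·17 = 21.07.

21.07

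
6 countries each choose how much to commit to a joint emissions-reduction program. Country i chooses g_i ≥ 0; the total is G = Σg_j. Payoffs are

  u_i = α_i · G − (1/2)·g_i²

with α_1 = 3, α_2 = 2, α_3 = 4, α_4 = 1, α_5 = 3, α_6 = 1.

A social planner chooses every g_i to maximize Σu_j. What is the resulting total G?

84

Planner FOC: ∂(Σu_j)/∂g_i = (Σα_j) − g_i = 0, so g_i^SO = Σα_j = 14 for every i; G^SO = 84.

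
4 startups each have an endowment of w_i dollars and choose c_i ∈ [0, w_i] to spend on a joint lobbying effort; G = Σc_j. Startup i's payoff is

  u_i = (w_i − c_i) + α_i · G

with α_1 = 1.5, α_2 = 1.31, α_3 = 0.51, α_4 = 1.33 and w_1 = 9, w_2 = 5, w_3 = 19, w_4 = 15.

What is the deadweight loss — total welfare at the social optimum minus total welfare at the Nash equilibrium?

69.35

∂u_i/∂c_i = α_i − 1, so startup i contributes w_i if α_i > 1, else 0.
α_i > 1 for i ∈ {1, 2, 4}; NE contributions (9, 5, 0, 15), G = 29.
W^NE = Σw_i − G^NE + (Σα_i)·G^NE = 48 + 3.65·29 = 153.85.
Planner: ∂(Σu_j)/∂c_i = Σα_j − 1 = 3.65 > 0, so everyone contributes w_i; G^SO = 48, W^SO = 48 + 3.65·48 = 223.2.
Deadweight loss = 69.35.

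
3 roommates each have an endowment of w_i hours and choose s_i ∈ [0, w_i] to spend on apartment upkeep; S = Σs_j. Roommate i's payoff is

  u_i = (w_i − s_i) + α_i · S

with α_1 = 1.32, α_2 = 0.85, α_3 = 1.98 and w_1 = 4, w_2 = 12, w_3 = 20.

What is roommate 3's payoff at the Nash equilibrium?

∂u_i/∂s_i = α_i − 1, so roommate i contributes w_i if α_i > 1, else 0.
α_i > 1 for i ∈ {1, 3}; NE contributions (4, 0, 20), S = 24.
u_3 = (20 − 20) + 1.98·24 = 47.52.

47.52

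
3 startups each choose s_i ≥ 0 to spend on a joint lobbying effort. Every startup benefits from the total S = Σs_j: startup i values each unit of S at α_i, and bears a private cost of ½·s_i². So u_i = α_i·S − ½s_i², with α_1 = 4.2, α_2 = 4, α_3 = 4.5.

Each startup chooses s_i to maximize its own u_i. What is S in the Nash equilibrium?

12.7

Startup i's FOC: ∂u_i/∂s_i = α_i − s_i = 0, so s_i* = α_i.
NE contributions = (4.2, 4, 4.5); S = 12.7.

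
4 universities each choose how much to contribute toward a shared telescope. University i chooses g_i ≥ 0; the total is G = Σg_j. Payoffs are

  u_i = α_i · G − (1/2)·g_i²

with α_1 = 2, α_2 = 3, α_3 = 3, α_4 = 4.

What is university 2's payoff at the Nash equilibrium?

University i's FOC: ∂u_i/∂g_i = α_i − g_i = 0, so g_i* = α_i.
NE contributions = (2, 3, 3, 4); G = 12.
u_2 = α_2·G − ½·(g_2)² = 3·12 − ½·3² = 31.5.

31.5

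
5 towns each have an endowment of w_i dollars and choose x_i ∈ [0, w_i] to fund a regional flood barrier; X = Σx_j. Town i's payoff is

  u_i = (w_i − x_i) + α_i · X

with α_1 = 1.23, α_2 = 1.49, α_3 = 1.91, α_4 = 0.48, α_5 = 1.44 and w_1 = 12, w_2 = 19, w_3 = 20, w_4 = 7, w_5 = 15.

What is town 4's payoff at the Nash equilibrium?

38.68

∂u_i/∂x_i = α_i − 1, so town i contributes w_i if α_i > 1, else 0.
α_i > 1 for i ∈ {1, 2, 3, 5}; NE contributions (12, 19, 20, 0, 15), X = 66.
u_4 = (7 − 0) + 0.48·66 = 38.68.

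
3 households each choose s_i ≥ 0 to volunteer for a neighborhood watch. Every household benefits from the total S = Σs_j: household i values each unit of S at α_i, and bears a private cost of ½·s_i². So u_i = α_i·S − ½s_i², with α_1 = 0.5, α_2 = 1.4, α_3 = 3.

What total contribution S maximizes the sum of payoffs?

14.7

Planner FOC: ∂(Σu_j)/∂s_i = (Σα_j) − s_i = 0, so s_i^SO = Σα_j = 4.9 for every i; S^SO = 14.7.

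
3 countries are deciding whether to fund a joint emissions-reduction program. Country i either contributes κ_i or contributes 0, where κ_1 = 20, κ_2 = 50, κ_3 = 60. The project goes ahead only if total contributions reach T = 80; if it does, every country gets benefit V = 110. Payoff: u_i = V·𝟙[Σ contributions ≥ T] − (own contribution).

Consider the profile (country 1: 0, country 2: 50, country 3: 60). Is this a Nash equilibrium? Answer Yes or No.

Yes

Total = 110 ≥ 80: provided.
Country 1 (pledges 0, payoff 110): pledging 20 → total 130, payoff 90. No gain.
Country 2 (pledges 50, payoff 60): dropping to 0 → total 60, payoff 0. No gain.
Country 3 (pledges 60, payoff 50): dropping to 0 → total 50, payoff 0. No gain.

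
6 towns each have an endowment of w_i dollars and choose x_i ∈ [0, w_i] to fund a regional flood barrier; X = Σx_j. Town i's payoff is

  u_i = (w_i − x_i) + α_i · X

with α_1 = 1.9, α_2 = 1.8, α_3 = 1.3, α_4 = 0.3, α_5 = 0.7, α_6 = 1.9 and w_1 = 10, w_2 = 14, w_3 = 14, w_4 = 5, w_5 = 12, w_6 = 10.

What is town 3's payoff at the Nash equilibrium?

∂u_i/∂x_i = α_i − 1, so town i contributes w_i if α_i > 1, else 0.
α_i > 1 for i ∈ {1, 2, 3, 6}; NE contributions (10, 14, 14, 0, 0, 10), X = 48.
u_3 = (14 − 14) + 1.3·48 = 62.4.

62.4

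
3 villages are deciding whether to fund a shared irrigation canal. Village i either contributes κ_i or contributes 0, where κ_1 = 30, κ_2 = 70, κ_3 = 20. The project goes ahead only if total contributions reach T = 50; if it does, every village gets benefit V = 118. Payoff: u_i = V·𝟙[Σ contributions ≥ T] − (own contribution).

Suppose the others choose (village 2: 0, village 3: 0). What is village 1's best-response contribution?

Others' total = 0. Even contributing 30 gives 30 < 50: no benefit either way.
Best response: 0.

0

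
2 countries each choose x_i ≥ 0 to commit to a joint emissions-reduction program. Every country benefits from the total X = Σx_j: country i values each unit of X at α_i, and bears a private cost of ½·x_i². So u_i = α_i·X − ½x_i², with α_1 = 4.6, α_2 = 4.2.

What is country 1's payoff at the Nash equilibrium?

29.9

Country i's FOC: ∂u_i/∂x_i = α_i − x_i = 0, so x_i* = α_i.
NE contributions = (4.6, 4.2); X = 8.8.
u_1 = α_1·X − ½·(x_1)² = 4.6·8.8 − ½·4.6² = 29.9.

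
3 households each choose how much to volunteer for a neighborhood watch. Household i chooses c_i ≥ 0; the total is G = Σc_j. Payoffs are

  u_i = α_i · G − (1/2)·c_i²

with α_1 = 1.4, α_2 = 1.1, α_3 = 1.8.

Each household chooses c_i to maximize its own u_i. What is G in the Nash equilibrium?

Household i's FOC: ∂u_i/∂c_i = α_i − c_i = 0, so c_i* = α_i.
NE contributions = (1.4, 1.1, 1.8); G = 4.3.

4.3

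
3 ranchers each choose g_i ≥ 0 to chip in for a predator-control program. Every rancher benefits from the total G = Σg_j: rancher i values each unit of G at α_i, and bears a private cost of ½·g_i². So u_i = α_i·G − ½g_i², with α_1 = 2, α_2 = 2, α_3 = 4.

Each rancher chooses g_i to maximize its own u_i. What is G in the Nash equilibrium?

8

Rancher i's FOC: ∂u_i/∂g_i = α_i − g_i = 0, so g_i* = α_i.
NE contributions = (2, 2, 4); G = 8.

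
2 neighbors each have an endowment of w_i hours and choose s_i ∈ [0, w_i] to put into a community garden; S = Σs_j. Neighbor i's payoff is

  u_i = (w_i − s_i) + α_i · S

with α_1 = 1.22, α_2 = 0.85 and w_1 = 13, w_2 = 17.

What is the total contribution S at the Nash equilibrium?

13

∂u_i/∂s_i = α_i − 1, so neighbor i contributes w_i if α_i > 1, else 0.
α_i > 1 for i ∈ {1}; NE contributions (13, 0), S = 13.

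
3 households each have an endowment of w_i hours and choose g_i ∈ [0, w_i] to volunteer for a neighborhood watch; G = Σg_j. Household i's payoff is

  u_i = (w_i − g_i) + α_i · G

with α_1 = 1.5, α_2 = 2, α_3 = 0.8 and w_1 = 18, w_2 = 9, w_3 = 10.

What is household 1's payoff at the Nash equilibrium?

∂u_i/∂g_i = α_i − 1, so household i contributes w_i if α_i > 1, else 0.
α_i > 1 for i ∈ {1, 2}; NE contributions (18, 9, 0), G = 27.
u_1 = (18 − 18) + 1.5·27 = 40.5.

40.5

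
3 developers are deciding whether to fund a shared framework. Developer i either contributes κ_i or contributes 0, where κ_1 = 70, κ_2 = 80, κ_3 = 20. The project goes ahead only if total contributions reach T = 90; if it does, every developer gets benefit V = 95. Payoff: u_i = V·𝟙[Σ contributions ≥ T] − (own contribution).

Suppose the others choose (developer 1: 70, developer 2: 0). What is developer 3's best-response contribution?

20

Others' total = 70. Contributing 20 brings total to 90 ≥ 90: gain V − κ_3 = 75.
Best response: 20.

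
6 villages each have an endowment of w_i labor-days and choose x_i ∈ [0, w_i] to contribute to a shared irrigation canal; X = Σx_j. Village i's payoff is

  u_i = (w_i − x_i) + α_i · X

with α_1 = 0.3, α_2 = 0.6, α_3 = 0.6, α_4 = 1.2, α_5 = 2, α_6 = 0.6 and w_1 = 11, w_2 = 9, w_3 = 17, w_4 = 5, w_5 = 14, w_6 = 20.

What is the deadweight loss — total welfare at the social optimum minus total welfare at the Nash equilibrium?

245.1

∂u_i/∂x_i = α_i − 1, so village i contributes w_i if α_i > 1, else 0.
α_i > 1 for i ∈ {4, 5}; NE contributions (0, 0, 0, 5, 14, 0), X = 19.
W^NE = Σw_i − X^NE + (Σα_i)·X^NE = 76 + 4.3·19 = 157.7.
Planner: ∂(Σu_j)/∂x_i = Σα_j − 1 = 4.3 > 0, so everyone contributes w_i; X^SO = 76, W^SO = 76 + 4.3·76 = 402.8.
Deadweight loss = 245.1.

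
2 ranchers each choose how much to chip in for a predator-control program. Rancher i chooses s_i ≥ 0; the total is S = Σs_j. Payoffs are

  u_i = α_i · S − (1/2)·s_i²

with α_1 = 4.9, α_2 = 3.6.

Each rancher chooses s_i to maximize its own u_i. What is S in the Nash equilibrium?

8.5

Rancher i's FOC: ∂u_i/∂s_i = α_i − s_i = 0, so s_i* = α_i.
NE contributions = (4.9, 3.6); S = 8.5.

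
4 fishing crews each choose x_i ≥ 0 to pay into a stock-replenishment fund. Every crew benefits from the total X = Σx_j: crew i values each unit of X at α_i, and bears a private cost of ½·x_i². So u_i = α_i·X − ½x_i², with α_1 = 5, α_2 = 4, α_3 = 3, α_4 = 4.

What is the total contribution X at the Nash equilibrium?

Crew i's FOC: ∂u_i/∂x_i = α_i − x_i = 0, so x_i* = α_i.
NE contributions = (5, 4, 3, 4); X = 16.

16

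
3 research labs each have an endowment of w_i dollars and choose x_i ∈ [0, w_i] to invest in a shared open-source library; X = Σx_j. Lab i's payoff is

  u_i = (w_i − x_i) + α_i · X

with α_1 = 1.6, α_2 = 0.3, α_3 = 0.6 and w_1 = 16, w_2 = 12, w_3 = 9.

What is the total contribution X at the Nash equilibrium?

16

∂u_i/∂x_i = α_i − 1, so lab i contributes w_i if α_i > 1, else 0.
α_i > 1 for i ∈ {1}; NE contributions (16, 0, 0), X = 16.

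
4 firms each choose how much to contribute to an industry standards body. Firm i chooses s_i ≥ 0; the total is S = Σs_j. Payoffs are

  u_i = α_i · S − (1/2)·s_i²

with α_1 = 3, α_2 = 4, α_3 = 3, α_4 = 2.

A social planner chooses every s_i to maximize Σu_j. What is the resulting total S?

48

Planner FOC: ∂(Σu_j)/∂s_i = (Σα_j) − s_i = 0, so s_i^SO = Σα_j = 12 for every i; S^SO = 48.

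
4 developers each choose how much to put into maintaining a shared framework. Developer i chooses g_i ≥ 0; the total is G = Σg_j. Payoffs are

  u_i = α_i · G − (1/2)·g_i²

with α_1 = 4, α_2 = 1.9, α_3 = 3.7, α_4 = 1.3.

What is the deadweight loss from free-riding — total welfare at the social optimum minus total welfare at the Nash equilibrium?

Developer i's FOC: ∂u_i/∂g_i = α_i − g_i = 0, so g_i* = α_i.
NE contributions = (4, 1.9, 3.7, 1.3); G = 10.9.
W^NE = (Σα)·G − ½Σα_i² = 10.9² − ½·34.99 = 101.315.
Planner sets g_i = Σα_j = 10.9 for every i, so G^SO = 4·10.9 = 43.6.
W^SO = (Σα)·G^SO − ½·4·(Σα)² = (4/2)·10.9² = 237.62.
Deadweight loss = W^SO − W^NE = 136.305.

136.305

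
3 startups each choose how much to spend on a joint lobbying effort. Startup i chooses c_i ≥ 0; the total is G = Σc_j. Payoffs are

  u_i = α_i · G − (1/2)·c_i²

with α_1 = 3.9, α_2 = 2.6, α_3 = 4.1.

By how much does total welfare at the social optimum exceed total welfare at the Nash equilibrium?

Startup i's FOC: ∂u_i/∂c_i = α_i − c_i = 0, so c_i* = α_i.
NE contributions = (3.9, 2.6, 4.1); G = 10.6.
W^NE = (Σα)·G − ½Σα_i² = 10.6² − ½·38.78 = 92.97.
Planner sets c_i = Σα_j = 10.6 for every i, so G^SO = 3·10.6 = 31.8.
W^SO = (Σα)·G^SO − ½·3·(Σα)² = (3/2)·10.6² = 168.54.
Deadweight loss = W^SO − W^NE = 75.57.

75.57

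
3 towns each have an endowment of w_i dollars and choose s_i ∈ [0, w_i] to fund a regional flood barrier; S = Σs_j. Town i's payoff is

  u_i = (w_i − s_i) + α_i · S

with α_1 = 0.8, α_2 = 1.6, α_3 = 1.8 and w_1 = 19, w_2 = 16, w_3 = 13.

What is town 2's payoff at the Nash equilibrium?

46.4

∂u_i/∂s_i = α_i − 1, so town i contributes w_i if α_i > 1, else 0.
α_i > 1 for i ∈ {2, 3}; NE contributions (0, 16, 13), S = 29.
u_2 = (16 − 16) + 1.6·29 = 46.4.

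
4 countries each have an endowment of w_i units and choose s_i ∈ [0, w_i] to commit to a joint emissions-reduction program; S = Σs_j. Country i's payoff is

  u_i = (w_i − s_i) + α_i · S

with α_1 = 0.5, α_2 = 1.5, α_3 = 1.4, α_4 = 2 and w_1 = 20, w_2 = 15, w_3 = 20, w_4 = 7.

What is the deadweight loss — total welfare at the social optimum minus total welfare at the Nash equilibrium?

88

∂u_i/∂s_i = α_i − 1, so country i contributes w_i if α_i > 1, else 0.
α_i > 1 for i ∈ {2, 3, 4}; NE contributions (0, 15, 20, 7), S = 42.
W^NE = Σw_i − S^NE + (Σα_i)·S^NE = 62 + 4.4·42 = 246.8.
Planner: ∂(Σu_j)/∂s_i = Σα_j − 1 = 4.4 > 0, so everyone contributes w_i; S^SO = 62, W^SO = 62 + 4.4·62 = 334.8.
Deadweight loss = 88.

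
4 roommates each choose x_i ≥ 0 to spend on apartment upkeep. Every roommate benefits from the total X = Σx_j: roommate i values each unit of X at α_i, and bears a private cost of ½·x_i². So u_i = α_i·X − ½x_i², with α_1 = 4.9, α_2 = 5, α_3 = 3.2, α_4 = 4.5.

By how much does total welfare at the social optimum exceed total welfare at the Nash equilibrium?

349.51

Roommate i's FOC: ∂u_i/∂x_i = α_i − x_i = 0, so x_i* = α_i.
NE contributions = (4.9, 5, 3.2, 4.5); X = 17.6.
W^NE = (Σα)·X − ½Σα_i² = 17.6² − ½·79.5 = 270.01.
Planner sets x_i = Σα_j = 17.6 for every i, so X^SO = 4·17.6 = 70.4.
W^SO = (Σα)·X^SO − ½·4·(Σα)² = (4/2)·17.6² = 619.52.
Deadweight loss = W^SO − W^NE = 349.51.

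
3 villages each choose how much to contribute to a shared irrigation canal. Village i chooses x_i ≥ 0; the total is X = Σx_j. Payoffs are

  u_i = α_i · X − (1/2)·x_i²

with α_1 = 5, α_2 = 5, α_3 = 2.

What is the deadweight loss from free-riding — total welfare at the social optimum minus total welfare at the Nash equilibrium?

99

Village i's FOC: ∂u_i/∂x_i = α_i − x_i = 0, so x_i* = α_i.
NE contributions = (5, 5, 2); X = 12.
W^NE = (Σα)·X − ½Σα_i² = 12² − ½·54 = 117.
Planner sets x_i = Σα_j = 12 for every i, so X^SO = 3·12 = 36.
W^SO = (Σα)·X^SO − ½·3·(Σα)² = (3/2)·12² = 216.
Deadweight loss = W^SO − W^NE = 99.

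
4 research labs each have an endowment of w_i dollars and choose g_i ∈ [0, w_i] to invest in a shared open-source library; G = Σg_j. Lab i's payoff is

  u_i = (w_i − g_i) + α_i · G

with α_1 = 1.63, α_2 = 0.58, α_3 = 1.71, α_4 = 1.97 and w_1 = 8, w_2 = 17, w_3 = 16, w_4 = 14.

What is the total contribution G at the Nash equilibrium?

∂u_i/∂g_i = α_i − 1, so lab i contributes w_i if α_i > 1, else 0.
α_i > 1 for i ∈ {1, 3, 4}; NE contributions (8, 0, 16, 14), G = 38.

38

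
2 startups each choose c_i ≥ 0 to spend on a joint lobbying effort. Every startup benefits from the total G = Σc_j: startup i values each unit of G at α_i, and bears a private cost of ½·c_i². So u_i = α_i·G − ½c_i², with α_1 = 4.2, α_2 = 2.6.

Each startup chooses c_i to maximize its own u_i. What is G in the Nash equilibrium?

Startup i's FOC: ∂u_i/∂c_i = α_i − c_i = 0, so c_i* = α_i.
NE contributions = (4.2, 2.6); G = 6.8.

6.8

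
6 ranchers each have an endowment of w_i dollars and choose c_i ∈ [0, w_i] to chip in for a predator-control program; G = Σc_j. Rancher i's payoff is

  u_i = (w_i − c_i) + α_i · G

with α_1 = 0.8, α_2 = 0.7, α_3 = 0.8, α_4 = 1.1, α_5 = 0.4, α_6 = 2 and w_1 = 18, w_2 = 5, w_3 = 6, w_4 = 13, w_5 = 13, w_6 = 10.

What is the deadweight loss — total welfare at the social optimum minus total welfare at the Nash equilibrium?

∂u_i/∂c_i = α_i − 1, so rancher i contributes w_i if α_i > 1, else 0.
α_i > 1 for i ∈ {4, 6}; NE contributions (0, 0, 0, 13, 0, 10), G = 23.
W^NE = Σw_i − G^NE + (Σα_i)·G^NE = 65 + 4.8·23 = 175.4.
Planner: ∂(Σu_j)/∂c_i = Σα_j − 1 = 4.8 > 0, so everyone contributes w_i; G^SO = 65, W^SO = 65 + 4.8·65 = 377.
Deadweight loss = 201.6.

201.6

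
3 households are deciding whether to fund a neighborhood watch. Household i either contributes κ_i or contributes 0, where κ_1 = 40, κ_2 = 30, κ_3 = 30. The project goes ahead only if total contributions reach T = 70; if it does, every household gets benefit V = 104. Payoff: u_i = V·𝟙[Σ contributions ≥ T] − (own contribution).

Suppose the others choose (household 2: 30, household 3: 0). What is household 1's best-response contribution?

40

Others' total = 30. Contributing 40 brings total to 70 ≥ 70: gain V − κ_1 = 64.
Best response: 40.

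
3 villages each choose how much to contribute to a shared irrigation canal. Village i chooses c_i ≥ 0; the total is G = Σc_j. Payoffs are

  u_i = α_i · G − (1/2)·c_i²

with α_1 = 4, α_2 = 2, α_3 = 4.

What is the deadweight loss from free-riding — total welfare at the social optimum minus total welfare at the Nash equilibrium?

68

Village i's FOC: ∂u_i/∂c_i = α_i − c_i = 0, so c_i* = α_i.
NE contributions = (4, 2, 4); G = 10.
W^NE = (Σα)·G − ½Σα_i² = 10² − ½·36 = 82.
Planner sets c_i = Σα_j = 10 for every i, so G^SO = 3·10 = 30.
W^SO = (Σα)·G^SO − ½·3·(Σα)² = (3/2)·10² = 150.
Deadweight loss = W^SO − W^NE = 68.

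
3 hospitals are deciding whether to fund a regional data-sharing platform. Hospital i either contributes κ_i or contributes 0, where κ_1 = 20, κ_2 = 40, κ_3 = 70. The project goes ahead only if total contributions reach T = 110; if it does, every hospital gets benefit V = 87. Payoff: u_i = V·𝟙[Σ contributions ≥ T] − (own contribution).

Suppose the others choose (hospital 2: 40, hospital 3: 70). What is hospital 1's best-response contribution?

0

Others' total = 110 ≥ 110; contributing adds cost 20 for no extra benefit.
Best response: 0.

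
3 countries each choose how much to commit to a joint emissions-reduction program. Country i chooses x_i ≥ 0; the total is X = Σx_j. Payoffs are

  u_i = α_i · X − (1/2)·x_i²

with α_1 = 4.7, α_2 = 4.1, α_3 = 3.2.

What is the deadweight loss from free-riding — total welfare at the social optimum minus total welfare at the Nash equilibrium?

96.57

Country i's FOC: ∂u_i/∂x_i = α_i − x_i = 0, so x_i* = α_i.
NE contributions = (4.7, 4.1, 3.2); X = 12.
W^NE = (Σα)·X − ½Σα_i² = 12² − ½·49.14 = 119.43.
Planner sets x_i = Σα_j = 12 for every i, so X^SO = 3·12 = 36.
W^SO = (Σα)·X^SO − ½·3·(Σα)² = (3/2)·12² = 216.
Deadweight loss = W^SO − W^NE = 96.57.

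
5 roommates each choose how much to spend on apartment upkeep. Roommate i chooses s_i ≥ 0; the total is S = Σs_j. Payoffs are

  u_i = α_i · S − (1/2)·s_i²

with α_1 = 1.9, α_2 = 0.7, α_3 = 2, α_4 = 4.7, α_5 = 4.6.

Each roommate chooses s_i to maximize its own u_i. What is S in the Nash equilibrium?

Roommate i's FOC: ∂u_i/∂s_i = α_i − s_i = 0, so s_i* = α_i.
NE contributions = (1.9, 0.7, 2, 4.7, 4.6); S = 13.9.

13.9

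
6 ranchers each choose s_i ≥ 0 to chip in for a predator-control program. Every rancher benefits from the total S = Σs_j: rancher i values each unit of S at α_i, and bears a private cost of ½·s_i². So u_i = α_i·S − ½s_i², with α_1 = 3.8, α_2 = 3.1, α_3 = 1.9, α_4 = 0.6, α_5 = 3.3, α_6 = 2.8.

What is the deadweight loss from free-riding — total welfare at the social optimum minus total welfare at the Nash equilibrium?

503.875

Rancher i's FOC: ∂u_i/∂s_i = α_i − s_i = 0, so s_i* = α_i.
NE contributions = (3.8, 3.1, 1.9, 0.6, 3.3, 2.8); S = 15.5.
W^NE = (Σα)·S − ½Σα_i² = 15.5² − ½·46.75 = 216.875.
Planner sets s_i = Σα_j = 15.5 for every i, so S^SO = 6·15.5 = 93.
W^SO = (Σα)·S^SO − ½·6·(Σα)² = (6/2)·15.5² = 720.75.
Deadweight loss = W^SO − W^NE = 503.875.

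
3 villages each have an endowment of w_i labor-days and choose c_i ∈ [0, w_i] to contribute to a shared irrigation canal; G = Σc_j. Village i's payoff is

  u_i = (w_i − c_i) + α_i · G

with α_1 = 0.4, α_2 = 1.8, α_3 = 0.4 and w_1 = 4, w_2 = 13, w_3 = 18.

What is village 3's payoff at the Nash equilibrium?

23.2

∂u_i/∂c_i = α_i − 1, so village i contributes w_i if α_i > 1, else 0.
α_i > 1 for i ∈ {2}; NE contributions (0, 13, 0), G = 13.
u_3 = (18 − 0) + 0.4·13 = 23.2.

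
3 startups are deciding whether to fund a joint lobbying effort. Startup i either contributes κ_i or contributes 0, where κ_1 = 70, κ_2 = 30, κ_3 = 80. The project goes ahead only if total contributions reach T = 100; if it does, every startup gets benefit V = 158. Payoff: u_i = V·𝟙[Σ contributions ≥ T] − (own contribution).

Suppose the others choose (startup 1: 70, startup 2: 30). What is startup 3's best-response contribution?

Others' total = 100 ≥ 100; contributing adds cost 80 for no extra benefit.
Best response: 0.

0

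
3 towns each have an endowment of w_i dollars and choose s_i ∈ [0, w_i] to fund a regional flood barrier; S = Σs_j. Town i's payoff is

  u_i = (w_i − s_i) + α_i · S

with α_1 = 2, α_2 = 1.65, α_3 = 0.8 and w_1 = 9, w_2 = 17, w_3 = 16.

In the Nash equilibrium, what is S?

26

∂u_i/∂s_i = α_i − 1, so town i contributes w_i if α_i > 1, else 0.
α_i > 1 for i ∈ {1, 2}; NE contributions (9, 17, 0), S = 26.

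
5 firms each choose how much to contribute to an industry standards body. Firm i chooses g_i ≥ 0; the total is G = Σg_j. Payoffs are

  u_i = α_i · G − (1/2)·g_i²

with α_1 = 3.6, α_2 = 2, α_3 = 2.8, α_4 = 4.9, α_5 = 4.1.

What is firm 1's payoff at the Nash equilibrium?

Firm i's FOC: ∂u_i/∂g_i = α_i − g_i = 0, so g_i* = α_i.
NE contributions = (3.6, 2, 2.8, 4.9, 4.1); G = 17.4.
u_1 = α_1·G − ½·(g_1)² = 3.6·17.4 − ½·3.6² = 56.16.

56.16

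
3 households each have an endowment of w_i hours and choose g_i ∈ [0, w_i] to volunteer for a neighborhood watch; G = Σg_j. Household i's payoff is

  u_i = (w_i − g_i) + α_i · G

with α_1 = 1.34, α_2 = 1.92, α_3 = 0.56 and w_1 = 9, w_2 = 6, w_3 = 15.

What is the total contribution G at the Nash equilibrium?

∂u_i/∂g_i = α_i − 1, so household i contributes w_i if α_i > 1, else 0.
α_i > 1 for i ∈ {1, 2}; NE contributions (9, 6, 0), G = 15.

15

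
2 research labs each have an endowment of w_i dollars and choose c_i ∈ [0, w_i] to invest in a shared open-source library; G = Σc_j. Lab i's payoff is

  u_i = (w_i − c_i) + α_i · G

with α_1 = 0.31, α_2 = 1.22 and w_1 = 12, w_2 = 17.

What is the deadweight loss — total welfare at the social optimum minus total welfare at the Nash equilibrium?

6.36

∂u_i/∂c_i = α_i − 1, so lab i contributes w_i if α_i > 1, else 0.
α_i > 1 for i ∈ {2}; NE contributions (0, 17), G = 17.
W^NE = Σw_i − G^NE + (Σα_i)·G^NE = 29 + 0.53·17 = 38.01.
Planner: ∂(Σu_j)/∂c_i = Σα_j − 1 = 0.53 > 0, so everyone contributes w_i; G^SO = 29, W^SO = 29 + 0.53·29 = 44.37.
Deadweight loss = 6.36.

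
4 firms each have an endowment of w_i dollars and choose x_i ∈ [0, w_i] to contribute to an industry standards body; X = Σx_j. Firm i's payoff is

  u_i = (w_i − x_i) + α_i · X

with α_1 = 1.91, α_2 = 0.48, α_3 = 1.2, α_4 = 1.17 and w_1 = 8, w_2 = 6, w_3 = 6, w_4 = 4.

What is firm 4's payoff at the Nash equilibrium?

21.06

∂u_i/∂x_i = α_i − 1, so firm i contributes w_i if α_i > 1, else 0.
α_i > 1 for i ∈ {1, 3, 4}; NE contributions (8, 0, 6, 4), X = 18.
u_4 = (4 − 4) + 1.17·18 = 21.06.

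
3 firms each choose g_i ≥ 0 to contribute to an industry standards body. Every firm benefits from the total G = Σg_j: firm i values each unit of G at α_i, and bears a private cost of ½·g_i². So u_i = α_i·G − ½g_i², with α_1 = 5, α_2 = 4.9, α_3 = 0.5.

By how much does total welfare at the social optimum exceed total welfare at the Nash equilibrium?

78.71

Firm i's FOC: ∂u_i/∂g_i = α_i − g_i = 0, so g_i* = α_i.
NE contributions = (5, 4.9, 0.5); G = 10.4.
W^NE = (Σα)·G − ½Σα_i² = 10.4² − ½·49.26 = 83.53.
Planner sets g_i = Σα_j = 10.4 for every i, so G^SO = 3·10.4 = 31.2.
W^SO = (Σα)·G^SO − ½·3·(Σα)² = (3/2)·10.4² = 162.24.
Deadweight loss = W^SO − W^NE = 78.71.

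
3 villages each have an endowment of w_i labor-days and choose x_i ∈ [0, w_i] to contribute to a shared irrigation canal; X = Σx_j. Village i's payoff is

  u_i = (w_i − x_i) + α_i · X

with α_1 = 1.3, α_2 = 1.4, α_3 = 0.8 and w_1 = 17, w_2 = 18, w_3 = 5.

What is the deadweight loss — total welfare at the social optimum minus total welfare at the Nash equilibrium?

∂u_i/∂x_i = α_i − 1, so village i contributes w_i if α_i > 1, else 0.
α_i > 1 for i ∈ {1, 2}; NE contributions (17, 18, 0), X = 35.
W^NE = Σw_i − X^NE + (Σα_i)·X^NE = 40 + 2.5·35 = 127.5.
Planner: ∂(Σu_j)/∂x_i = Σα_j − 1 = 2.5 > 0, so everyone contributes w_i; X^SO = 40, W^SO = 40 + 2.5·40 = 140.
Deadweight loss = 12.5.

12.5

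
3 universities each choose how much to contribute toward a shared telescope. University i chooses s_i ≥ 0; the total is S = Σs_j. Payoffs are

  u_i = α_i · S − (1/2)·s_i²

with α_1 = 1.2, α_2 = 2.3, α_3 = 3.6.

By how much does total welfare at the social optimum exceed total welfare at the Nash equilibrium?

University i's FOC: ∂u_i/∂s_i = α_i − s_i = 0, so s_i* = α_i.
NE contributions = (1.2, 2.3, 3.6); S = 7.1.
W^NE = (Σα)·S − ½Σα_i² = 7.1² − ½·19.69 = 40.565.
Planner sets s_i = Σα_j = 7.1 for every i, so S^SO = 3·7.1 = 21.3.
W^SO = (Σα)·S^SO − ½·3·(Σα)² = (3/2)·7.1² = 75.615.
Deadweight loss = W^SO − W^NE = 35.05.

35.05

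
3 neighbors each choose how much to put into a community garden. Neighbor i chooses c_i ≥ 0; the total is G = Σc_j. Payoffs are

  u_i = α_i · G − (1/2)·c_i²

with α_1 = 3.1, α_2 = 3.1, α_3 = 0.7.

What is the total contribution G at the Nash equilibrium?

6.9

Neighbor i's FOC: ∂u_i/∂c_i = α_i − c_i = 0, so c_i* = α_i.
NE contributions = (3.1, 3.1, 0.7); G = 6.9.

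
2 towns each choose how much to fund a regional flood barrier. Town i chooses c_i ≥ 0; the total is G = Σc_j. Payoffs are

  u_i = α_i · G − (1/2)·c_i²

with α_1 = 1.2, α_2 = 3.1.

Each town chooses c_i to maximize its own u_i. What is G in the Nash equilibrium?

4.3

Town i's FOC: ∂u_i/∂c_i = α_i − c_i = 0, so c_i* = α_i.
NE contributions = (1.2, 3.1); G = 4.3.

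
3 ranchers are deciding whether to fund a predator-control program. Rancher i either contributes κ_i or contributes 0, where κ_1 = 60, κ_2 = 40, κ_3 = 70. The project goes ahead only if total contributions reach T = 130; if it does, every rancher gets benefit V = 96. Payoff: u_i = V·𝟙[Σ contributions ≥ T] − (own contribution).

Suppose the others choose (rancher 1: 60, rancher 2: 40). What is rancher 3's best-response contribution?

70

Others' total = 100. Contributing 70 brings total to 170 ≥ 130: gain V − κ_3 = 26.
Best response: 70.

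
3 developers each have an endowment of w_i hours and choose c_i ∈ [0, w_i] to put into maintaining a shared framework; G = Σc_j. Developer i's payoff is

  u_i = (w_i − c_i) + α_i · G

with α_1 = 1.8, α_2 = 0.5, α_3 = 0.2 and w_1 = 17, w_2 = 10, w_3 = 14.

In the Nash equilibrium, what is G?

∂u_i/∂c_i = α_i − 1, so developer i contributes w_i if α_i > 1, else 0.
α_i > 1 for i ∈ {1}; NE contributions (17, 0, 0), G = 17.

17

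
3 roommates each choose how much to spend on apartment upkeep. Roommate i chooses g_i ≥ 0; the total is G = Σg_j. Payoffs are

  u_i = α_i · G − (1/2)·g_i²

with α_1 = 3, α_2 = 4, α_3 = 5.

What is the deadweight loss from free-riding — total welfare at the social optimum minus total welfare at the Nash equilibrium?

97

Roommate i's FOC: ∂u_i/∂g_i = α_i − g_i = 0, so g_i* = α_i.
NE contributions = (3, 4, 5); G = 12.
W^NE = (Σα)·G − ½Σα_i² = 12² − ½·50 = 119.
Planner sets g_i = Σα_j = 12 for every i, so G^SO = 3·12 = 36.
W^SO = (Σα)·G^SO − ½·3·(Σα)² = (3/2)·12² = 216.
Deadweight loss = W^SO − W^NE = 97.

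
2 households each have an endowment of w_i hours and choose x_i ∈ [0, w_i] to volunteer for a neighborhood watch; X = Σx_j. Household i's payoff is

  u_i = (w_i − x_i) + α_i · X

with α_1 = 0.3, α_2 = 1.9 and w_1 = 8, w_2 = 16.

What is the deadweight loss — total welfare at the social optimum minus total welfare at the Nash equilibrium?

∂u_i/∂x_i = α_i − 1, so household i contributes w_i if α_i > 1, else 0.
α_i > 1 for i ∈ {2}; NE contributions (0, 16), X = 16.
W^NE = Σw_i − X^NE + (Σα_i)·X^NE = 24 + 1.2·16 = 43.2.
Planner: ∂(Σu_j)/∂x_i = Σα_j − 1 = 1.2 > 0, so everyone contributes w_i; X^SO = 24, W^SO = 24 + 1.2·24 = 52.8.
Deadweight loss = 9.6.

9.6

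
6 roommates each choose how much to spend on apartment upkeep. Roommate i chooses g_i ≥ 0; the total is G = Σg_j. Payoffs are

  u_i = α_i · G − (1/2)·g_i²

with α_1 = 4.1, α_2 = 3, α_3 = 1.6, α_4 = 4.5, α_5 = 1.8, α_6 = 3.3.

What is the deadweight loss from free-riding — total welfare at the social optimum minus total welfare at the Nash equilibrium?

Roommate i's FOC: ∂u_i/∂g_i = α_i − g_i = 0, so g_i* = α_i.
NE contributions = (4.1, 3, 1.6, 4.5, 1.8, 3.3); G = 18.3.
W^NE = (Σα)·G − ½Σα_i² = 18.3² − ½·62.75 = 303.515.
Planner sets g_i = Σα_j = 18.3 for every i, so G^SO = 6·18.3 = 109.8.
W^SO = (Σα)·G^SO − ½·6·(Σα)² = (6/2)·18.3² = 1004.67.
Deadweight loss = W^SO − W^NE = 701.155.

701.155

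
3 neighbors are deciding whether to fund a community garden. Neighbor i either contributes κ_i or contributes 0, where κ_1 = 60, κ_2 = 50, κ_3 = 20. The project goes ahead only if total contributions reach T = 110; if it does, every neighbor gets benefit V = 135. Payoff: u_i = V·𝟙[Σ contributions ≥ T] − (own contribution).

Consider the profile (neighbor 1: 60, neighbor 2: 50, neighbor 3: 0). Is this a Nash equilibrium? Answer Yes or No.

Total = 110 ≥ 110: provided.
Neighbor 1 (pledges 60, payoff 75): dropping to 0 → total 50, payoff 0. No gain.
Neighbor 2 (pledges 50, payoff 85): dropping to 0 → total 60, payoff 0. No gain.
Neighbor 3 (pledges 0, payoff 135): pledging 20 → total 130, payoff 115. No gain.

Yes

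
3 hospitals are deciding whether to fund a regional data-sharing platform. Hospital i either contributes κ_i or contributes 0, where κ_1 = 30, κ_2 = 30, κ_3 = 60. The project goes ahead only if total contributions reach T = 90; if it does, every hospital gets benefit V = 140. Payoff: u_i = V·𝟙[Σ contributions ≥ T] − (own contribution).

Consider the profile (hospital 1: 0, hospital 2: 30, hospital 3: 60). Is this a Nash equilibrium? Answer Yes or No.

Yes

Total = 90 ≥ 90: provided.
Hospital 1 (pledges 0, payoff 140): pledging 30 → total 120, payoff 110. No gain.
Hospital 2 (pledges 30, payoff 110): dropping to 0 → total 60, payoff 0. No gain.
Hospital 3 (pledges 60, payoff 80): dropping to 0 → total 30, payoff 0. No gain.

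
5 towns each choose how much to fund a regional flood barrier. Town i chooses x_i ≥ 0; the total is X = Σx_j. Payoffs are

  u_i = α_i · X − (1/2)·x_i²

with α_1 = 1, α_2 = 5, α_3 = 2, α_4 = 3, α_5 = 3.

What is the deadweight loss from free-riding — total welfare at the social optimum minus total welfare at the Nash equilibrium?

Town i's FOC: ∂u_i/∂x_i = α_i − x_i = 0, so x_i* = α_i.
NE contributions = (1, 5, 2, 3, 3); X = 14.
W^NE = (Σα)·X − ½Σα_i² = 14² − ½·48 = 172.
Planner sets x_i = Σα_j = 14 for every i, so X^SO = 5·14 = 70.
W^SO = (Σα)·X^SO − ½·5·(Σα)² = (5/2)·14² = 490.
Deadweight loss = W^SO − W^NE = 318.

318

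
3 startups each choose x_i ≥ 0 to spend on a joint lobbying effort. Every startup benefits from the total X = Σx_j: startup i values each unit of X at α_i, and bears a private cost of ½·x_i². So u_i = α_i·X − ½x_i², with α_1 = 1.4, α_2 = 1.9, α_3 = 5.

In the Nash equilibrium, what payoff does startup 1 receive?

Startup i's FOC: ∂u_i/∂x_i = α_i − x_i = 0, so x_i* = α_i.
NE contributions = (1.4, 1.9, 5); X = 8.3.
u_1 = α_1·X − ½·(x_1)² = 1.4·8.3 − ½·1.4² = 10.64.

10.64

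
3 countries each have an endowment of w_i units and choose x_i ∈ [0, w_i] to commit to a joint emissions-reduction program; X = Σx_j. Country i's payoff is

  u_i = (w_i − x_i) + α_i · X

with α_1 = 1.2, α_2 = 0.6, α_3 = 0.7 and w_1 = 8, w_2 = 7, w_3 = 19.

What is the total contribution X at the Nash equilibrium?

∂u_i/∂x_i = α_i − 1, so country i contributes w_i if α_i > 1, else 0.
α_i > 1 for i ∈ {1}; NE contributions (8, 0, 0), X = 8.

8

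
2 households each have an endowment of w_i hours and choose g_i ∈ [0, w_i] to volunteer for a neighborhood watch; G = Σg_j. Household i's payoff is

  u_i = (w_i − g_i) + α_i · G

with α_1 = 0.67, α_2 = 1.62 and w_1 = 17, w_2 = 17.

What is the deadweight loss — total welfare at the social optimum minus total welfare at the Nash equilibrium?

∂u_i/∂g_i = α_i − 1, so household i contributes w_i if α_i > 1, else 0.
α_i > 1 for i ∈ {2}; NE contributions (0, 17), G = 17.
W^NE = Σw_i − G^NE + (Σα_i)·G^NE = 34 + 1.29·17 = 55.93.
Planner: ∂(Σu_j)/∂g_i = Σα_j − 1 = 1.29 > 0, so everyone contributes w_i; G^SO = 34, W^SO = 34 + 1.29·34 = 77.86.
Deadweight loss = 21.93.

21.93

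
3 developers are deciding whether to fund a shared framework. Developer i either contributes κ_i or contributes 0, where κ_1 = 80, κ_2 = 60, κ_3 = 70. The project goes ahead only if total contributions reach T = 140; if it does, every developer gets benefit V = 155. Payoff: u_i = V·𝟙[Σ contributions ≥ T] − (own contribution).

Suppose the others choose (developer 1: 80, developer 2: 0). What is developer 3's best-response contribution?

Others' total = 80. Contributing 70 brings total to 150 ≥ 140: gain V − κ_3 = 85.
Best response: 70.

70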